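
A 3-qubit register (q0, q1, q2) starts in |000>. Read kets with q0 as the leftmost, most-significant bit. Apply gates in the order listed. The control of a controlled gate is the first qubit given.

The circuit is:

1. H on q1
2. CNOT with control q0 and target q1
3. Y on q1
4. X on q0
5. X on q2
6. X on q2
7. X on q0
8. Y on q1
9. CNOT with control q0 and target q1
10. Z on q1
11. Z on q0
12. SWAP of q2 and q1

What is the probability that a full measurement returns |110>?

A full measurement returns |110> with probability 0. Key observation: the block from step 2 through step 9 cancels to the identity and can be dropped.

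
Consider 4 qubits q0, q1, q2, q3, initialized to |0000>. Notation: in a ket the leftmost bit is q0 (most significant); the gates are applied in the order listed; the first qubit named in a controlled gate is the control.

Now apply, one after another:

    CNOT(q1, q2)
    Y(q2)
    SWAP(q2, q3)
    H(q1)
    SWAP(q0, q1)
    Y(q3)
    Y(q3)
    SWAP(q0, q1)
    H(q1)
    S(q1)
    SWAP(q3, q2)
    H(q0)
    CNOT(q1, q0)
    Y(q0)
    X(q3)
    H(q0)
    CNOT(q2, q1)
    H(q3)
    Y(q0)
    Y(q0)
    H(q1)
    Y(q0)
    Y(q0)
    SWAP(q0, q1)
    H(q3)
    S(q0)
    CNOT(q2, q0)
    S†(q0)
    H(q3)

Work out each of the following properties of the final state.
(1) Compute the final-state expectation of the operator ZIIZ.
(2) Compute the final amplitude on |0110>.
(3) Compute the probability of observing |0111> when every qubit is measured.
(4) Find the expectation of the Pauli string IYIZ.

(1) In the final state, ZIIZ has expectation 0. Key observation: steps 4-9 multiply out to the identity, so the circuit reduces to the remaining gates.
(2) |0110> carries amplitude -I/2 in the final state.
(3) The probability of measuring |0111> is 1/4.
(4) The expectation value of IYIZ is 0.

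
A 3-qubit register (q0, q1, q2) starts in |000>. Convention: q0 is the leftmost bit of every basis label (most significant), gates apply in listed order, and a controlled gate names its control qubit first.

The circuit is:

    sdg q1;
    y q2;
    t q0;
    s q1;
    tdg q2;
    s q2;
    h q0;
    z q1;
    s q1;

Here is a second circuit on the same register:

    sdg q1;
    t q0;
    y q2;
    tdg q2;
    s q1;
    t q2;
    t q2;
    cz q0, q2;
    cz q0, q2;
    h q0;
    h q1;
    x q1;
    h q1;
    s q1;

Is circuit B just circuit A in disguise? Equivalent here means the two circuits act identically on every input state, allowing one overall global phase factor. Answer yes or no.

Yes, they are equivalent — the unitaries differ by at most a global phase.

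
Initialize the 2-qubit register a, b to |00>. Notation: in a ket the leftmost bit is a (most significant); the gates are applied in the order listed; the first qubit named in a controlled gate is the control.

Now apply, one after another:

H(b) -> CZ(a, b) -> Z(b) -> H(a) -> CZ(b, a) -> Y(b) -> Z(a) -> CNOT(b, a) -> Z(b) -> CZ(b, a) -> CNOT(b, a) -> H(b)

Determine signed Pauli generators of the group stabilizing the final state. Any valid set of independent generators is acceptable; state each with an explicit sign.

The final state is stabilized by the group generated by +XI, +IZ; other independent generating sets are equally valid.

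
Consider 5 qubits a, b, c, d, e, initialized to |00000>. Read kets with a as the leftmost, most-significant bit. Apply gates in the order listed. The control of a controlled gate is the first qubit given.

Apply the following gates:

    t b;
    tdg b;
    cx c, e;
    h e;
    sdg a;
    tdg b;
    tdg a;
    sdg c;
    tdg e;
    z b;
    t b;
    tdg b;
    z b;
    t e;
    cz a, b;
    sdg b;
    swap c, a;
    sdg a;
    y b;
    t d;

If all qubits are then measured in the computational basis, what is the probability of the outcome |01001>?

The probability of measuring |01001> is 1/2.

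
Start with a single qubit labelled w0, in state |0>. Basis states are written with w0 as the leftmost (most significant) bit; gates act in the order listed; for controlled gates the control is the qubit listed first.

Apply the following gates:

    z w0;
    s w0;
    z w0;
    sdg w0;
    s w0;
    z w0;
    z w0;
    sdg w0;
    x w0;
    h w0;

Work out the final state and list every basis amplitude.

The resulting statevector has amplitude sqrt(2)/2 on |0>, -sqrt(2)/2 on |1>. Key observation: the block from step 5 through step 8 cancels to the identity and can be dropped.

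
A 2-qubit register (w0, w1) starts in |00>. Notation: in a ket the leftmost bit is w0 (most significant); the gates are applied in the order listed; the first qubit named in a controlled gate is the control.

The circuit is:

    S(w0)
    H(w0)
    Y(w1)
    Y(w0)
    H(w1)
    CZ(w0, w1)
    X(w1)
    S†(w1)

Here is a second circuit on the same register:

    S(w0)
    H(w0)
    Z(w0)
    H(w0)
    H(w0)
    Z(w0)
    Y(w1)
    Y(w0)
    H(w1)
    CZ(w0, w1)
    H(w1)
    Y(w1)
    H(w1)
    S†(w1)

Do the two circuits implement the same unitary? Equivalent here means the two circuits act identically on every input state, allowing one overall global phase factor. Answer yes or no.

No: there is an input state on which the two circuits produce genuinely different outputs (not merely differing by a phase).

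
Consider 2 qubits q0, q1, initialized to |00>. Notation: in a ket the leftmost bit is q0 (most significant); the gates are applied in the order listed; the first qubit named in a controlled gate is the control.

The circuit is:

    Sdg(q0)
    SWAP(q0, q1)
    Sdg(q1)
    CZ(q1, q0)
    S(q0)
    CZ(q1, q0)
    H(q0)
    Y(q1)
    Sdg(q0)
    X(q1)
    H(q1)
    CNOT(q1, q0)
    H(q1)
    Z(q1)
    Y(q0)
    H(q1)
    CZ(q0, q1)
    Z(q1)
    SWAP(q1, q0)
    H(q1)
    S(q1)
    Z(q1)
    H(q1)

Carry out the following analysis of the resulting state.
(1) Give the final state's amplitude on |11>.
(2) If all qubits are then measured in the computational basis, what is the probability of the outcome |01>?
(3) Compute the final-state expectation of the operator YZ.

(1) The amplitude on |11> is -1/2 + I/2.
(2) A full measurement returns |01> with probability 1/2.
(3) The observable YZ averages to -1.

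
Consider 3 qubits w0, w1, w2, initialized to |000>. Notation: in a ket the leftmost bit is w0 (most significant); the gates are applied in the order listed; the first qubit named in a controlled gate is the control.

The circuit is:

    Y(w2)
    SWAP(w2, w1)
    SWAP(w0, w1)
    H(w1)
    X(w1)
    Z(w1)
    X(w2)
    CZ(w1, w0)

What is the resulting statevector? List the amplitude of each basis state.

The resulting statevector has amplitude sqrt(2)*I/2 on |101>, sqrt(2)*I/2 on |111>, and 0 on every other basis state.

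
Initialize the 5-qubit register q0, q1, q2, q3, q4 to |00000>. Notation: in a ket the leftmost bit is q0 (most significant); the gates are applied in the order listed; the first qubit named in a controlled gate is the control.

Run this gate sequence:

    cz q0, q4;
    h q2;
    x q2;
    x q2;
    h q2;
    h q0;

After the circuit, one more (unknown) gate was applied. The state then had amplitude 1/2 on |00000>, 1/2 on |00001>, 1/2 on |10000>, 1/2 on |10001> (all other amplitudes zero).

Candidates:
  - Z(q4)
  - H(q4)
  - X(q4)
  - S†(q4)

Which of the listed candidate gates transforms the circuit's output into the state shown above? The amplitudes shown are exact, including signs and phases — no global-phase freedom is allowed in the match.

The applied gate was H(q4). Key observation: gates 3-4 undo each other exactly, leaving only the rest of the circuit to track.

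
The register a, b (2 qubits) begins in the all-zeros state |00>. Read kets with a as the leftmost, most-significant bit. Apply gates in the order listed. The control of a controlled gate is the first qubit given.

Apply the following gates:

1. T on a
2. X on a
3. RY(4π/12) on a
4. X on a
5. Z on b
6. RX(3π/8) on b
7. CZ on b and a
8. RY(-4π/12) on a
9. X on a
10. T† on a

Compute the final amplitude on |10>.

The amplitude on |10> is -exp(3*I*pi/4)*cos(3*pi/16)/2.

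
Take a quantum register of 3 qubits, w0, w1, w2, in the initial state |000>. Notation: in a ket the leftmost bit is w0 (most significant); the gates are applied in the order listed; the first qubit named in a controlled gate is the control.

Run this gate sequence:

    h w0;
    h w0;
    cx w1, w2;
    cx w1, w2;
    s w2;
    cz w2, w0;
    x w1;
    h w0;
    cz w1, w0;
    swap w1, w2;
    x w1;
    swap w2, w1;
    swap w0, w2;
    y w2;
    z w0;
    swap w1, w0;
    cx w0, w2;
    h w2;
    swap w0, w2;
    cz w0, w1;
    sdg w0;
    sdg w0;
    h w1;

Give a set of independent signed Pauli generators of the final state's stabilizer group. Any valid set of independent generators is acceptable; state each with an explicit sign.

The final state is stabilized by the group generated by -IXI, +ZII, -IIZ; other independent generating sets are equally valid.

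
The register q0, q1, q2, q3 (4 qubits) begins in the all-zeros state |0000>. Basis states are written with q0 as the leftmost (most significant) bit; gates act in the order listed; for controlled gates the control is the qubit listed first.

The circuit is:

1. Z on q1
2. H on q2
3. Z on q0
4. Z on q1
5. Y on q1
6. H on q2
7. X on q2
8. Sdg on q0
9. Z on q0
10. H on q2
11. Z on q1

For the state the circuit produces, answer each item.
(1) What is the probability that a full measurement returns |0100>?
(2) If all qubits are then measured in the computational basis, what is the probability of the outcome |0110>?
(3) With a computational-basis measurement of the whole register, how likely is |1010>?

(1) Outcome |0100> occurs with probability 1/2.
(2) A full measurement returns |0110> with probability 1/2.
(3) A full measurement returns |1010> with probability 0.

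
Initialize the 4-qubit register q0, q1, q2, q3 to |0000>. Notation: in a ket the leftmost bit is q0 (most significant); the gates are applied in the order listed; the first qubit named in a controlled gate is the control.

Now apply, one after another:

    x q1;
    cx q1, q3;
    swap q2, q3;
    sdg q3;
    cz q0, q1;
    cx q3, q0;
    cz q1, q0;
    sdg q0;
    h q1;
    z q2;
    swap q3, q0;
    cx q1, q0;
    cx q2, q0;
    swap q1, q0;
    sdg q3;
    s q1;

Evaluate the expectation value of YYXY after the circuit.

In the final state, YYXY has expectation 0.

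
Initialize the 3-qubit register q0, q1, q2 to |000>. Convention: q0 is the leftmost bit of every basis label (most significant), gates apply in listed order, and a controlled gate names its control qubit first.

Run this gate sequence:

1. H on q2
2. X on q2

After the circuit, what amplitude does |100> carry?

|100> carries amplitude 0 in the final state.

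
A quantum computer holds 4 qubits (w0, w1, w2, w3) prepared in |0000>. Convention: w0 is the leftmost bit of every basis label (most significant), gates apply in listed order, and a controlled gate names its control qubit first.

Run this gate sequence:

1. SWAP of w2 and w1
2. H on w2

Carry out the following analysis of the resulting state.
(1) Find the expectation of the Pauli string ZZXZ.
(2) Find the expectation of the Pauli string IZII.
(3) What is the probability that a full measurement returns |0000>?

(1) The observable ZZXZ averages to 1.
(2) The observable IZII averages to 1.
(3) Outcome |0000> occurs with probability 1/2.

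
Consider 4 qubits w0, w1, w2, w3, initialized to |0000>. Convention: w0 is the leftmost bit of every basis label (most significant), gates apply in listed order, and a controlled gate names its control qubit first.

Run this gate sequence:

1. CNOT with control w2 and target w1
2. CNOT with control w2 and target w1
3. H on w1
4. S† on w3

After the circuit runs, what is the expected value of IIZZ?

The expectation value of IIZZ is 1. Key observation: the block from step 1 through step 2 cancels to the identity and can be dropped.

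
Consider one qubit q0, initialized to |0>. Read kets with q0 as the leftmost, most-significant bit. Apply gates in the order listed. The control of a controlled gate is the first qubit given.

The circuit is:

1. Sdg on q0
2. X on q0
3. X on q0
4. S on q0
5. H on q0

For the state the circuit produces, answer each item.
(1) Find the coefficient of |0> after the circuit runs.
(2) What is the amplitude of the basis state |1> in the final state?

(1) The final state's coefficient on |0> equals sqrt(2)/2.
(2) |1> carries amplitude sqrt(2)/2 in the final state.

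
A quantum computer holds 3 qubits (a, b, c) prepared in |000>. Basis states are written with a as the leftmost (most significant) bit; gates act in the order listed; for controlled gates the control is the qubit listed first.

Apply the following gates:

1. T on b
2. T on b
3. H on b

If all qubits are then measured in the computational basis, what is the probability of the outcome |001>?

A full measurement returns |001> with probability 0.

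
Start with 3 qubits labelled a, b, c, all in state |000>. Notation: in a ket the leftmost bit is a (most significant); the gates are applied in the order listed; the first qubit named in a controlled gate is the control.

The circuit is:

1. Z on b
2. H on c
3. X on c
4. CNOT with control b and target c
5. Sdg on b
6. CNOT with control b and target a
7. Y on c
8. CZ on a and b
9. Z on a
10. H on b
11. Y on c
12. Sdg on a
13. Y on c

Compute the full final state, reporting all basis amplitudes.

The resulting statevector has amplitude -I/2 on |000>, I/2 on |001>, -I/2 on |010>, I/2 on |011>, 0 on |100>, 0 on |101>, 0 on |110>, 0 on |111>.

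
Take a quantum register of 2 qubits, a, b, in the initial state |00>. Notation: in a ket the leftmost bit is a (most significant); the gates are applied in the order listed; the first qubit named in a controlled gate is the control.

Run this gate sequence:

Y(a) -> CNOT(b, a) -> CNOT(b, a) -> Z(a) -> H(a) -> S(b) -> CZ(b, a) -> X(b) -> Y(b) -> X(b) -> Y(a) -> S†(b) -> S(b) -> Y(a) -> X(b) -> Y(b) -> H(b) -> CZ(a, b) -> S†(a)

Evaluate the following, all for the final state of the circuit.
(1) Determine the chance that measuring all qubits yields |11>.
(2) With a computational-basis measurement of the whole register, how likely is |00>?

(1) The probability of measuring |11> is 1/4.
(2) A full measurement returns |00> with probability 1/4.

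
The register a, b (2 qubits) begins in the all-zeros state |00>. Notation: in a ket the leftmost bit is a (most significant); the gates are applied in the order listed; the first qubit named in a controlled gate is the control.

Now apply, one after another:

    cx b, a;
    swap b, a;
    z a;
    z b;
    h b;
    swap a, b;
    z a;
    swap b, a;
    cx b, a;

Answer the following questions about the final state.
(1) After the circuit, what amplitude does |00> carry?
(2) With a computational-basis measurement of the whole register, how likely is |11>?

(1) |00> carries amplitude sqrt(2)/2 in the final state.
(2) Outcome |11> occurs with probability 1/2.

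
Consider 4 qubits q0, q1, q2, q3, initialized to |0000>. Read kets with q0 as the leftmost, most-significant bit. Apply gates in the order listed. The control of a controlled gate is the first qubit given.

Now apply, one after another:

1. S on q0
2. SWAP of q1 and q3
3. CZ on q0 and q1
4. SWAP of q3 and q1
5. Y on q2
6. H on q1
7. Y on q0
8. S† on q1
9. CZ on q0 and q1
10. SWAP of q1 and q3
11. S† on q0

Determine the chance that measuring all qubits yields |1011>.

The probability of measuring |1011> is 1/2.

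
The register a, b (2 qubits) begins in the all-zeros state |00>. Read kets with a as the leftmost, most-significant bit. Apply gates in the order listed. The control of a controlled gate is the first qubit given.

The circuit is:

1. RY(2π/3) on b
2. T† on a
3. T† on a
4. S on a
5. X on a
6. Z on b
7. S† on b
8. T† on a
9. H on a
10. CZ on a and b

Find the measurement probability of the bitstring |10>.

A full measurement returns |10> with probability 1/8.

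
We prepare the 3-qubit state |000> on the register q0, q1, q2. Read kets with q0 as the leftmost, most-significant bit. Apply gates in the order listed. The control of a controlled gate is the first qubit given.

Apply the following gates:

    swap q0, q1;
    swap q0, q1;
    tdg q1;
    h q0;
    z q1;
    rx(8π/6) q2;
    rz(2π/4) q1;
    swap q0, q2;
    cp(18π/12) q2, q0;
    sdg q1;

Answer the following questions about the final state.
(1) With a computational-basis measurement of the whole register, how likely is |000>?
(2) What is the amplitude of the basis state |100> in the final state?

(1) Outcome |000> occurs with probability 1/8.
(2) The amplitude on |100> is -sqrt(6)*exp(I*pi/4)/4.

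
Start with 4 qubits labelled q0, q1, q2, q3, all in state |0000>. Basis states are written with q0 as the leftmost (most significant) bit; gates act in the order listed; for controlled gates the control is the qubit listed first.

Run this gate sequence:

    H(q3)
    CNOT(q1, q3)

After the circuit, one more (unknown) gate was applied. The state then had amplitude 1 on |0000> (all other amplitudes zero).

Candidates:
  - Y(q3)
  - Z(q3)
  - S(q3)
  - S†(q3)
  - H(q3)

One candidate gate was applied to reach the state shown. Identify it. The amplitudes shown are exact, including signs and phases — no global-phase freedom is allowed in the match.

It was H(q3) that produced the state shown.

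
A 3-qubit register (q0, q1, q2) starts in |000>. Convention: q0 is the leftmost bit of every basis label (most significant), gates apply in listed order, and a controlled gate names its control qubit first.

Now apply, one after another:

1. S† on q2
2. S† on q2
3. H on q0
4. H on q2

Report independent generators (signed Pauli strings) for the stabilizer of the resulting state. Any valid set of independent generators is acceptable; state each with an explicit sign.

One valid set of independent stabilizer generators is +XII, +IIX, +IZI (any independent generating set of the same group is equally correct).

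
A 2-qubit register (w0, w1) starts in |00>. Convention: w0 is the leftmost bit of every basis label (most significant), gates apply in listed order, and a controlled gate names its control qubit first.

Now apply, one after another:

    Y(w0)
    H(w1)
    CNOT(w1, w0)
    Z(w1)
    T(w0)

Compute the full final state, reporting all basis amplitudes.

The resulting statevector has amplitude 0 on |00>, -sqrt(2)*I/2 on |01>, sqrt(2)*exp(3*I*pi/4)/2 on |10>, 0 on |11>.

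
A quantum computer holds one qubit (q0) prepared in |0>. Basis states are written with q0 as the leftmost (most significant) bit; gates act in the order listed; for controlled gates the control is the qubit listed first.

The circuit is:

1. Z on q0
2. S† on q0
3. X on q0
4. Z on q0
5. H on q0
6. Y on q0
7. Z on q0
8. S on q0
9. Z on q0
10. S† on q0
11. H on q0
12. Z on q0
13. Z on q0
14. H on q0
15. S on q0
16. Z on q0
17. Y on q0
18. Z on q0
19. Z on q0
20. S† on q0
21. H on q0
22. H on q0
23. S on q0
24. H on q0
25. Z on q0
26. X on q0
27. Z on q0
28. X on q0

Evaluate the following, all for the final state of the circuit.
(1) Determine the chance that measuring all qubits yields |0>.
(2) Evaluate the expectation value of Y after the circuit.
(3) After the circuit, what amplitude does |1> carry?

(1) Outcome |0> occurs with probability 1/2. Key observation: gates 9-16 undo each other exactly, leaving only the rest of the circuit to track.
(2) The expectation value of Y is 1.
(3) The final state's coefficient on |1> equals 1/2 - I/2.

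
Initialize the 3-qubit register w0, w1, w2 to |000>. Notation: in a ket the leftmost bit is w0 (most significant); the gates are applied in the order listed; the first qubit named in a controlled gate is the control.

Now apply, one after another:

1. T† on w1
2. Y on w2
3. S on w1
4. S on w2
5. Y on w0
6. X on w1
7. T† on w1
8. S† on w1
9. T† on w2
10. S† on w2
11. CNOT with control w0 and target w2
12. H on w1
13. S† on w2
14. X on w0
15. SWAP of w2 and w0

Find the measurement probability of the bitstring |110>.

A full measurement returns |110> with probability 0.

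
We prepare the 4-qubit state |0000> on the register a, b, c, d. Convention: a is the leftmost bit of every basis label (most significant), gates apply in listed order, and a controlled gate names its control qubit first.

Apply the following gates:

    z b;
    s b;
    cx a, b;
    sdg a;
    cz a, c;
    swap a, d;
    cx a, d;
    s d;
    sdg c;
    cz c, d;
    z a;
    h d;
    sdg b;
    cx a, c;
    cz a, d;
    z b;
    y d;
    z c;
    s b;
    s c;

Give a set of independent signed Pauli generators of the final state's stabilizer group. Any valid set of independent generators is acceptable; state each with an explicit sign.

The stabilizer group can be generated by -IIIX, +ZIII, +IZII, +IIZI, among other valid generating sets.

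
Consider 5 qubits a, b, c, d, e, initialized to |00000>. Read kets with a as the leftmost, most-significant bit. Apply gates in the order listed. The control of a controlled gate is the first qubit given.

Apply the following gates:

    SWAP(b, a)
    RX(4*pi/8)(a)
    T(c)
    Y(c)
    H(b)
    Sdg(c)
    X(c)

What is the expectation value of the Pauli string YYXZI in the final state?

In the final state, YYXZI has expectation 0.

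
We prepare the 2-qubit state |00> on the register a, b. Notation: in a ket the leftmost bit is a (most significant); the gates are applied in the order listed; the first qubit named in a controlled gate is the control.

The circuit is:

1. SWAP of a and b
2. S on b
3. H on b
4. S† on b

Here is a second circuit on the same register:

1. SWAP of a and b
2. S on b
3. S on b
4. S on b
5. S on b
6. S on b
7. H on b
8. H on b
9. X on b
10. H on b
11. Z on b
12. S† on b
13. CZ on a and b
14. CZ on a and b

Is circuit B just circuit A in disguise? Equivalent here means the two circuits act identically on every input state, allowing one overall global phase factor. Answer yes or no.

Yes, they are equivalent — the unitaries differ by at most a global phase.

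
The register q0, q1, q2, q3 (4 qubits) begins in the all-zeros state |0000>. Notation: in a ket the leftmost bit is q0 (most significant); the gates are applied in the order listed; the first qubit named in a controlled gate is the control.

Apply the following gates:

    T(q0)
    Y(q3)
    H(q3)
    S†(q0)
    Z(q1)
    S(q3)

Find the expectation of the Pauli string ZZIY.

The expectation value of ZZIY is -1.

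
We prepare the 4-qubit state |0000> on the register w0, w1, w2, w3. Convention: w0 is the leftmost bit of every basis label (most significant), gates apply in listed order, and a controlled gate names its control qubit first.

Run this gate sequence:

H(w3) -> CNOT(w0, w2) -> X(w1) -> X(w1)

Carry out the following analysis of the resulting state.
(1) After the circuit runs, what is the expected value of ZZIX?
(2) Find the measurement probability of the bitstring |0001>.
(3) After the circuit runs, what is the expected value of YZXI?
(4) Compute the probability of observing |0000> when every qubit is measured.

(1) The observable ZZIX averages to 1.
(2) Outcome |0001> occurs with probability 1/2.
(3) In the final state, YZXI has expectation 0.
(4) The probability of measuring |0000> is 1/2.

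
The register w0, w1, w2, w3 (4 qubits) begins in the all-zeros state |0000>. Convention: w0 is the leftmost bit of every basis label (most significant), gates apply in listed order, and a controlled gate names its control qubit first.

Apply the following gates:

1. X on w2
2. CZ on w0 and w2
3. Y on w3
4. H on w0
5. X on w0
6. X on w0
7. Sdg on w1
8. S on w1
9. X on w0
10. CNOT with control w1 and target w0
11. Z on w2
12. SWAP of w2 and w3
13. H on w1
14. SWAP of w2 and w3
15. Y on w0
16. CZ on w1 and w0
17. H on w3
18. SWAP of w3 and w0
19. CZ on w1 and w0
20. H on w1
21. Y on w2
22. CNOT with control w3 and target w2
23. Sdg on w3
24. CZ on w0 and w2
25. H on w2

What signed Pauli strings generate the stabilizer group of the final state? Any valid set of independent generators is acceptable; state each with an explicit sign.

The stabilizer group can be generated by +XZZY, +IYZX, +IIXZ, +ZZIZ, among other valid generating sets.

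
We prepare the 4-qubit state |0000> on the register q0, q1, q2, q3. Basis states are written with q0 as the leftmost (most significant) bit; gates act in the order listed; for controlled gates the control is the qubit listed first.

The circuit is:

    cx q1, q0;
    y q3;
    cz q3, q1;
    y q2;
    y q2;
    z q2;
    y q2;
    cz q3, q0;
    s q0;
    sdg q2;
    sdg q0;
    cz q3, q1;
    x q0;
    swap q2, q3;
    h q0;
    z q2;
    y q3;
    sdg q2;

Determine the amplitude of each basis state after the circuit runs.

The final amplitudes are sqrt(2)*I/2 on |0010>, -sqrt(2)*I/2 on |1010>, and 0 on every other basis state.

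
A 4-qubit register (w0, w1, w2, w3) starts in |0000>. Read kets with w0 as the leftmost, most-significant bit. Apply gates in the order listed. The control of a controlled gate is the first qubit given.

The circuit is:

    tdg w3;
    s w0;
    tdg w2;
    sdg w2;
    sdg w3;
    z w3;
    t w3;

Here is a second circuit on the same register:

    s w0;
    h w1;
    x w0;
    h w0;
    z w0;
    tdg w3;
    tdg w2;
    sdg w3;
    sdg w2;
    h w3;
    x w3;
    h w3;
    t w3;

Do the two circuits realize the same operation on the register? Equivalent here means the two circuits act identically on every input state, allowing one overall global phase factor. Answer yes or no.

No, they are not equivalent — no single phase factor reconciles the two unitaries.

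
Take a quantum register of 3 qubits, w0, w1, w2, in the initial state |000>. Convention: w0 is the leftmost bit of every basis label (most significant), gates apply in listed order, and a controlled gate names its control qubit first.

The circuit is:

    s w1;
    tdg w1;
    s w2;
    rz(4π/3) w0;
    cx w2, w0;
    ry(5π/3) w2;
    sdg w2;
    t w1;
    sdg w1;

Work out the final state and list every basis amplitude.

The final amplitudes are sqrt(3)*exp(I*pi/3)/2 on |000>, exp(5*I*pi/6)/2 on |001>, and 0 on every other basis state.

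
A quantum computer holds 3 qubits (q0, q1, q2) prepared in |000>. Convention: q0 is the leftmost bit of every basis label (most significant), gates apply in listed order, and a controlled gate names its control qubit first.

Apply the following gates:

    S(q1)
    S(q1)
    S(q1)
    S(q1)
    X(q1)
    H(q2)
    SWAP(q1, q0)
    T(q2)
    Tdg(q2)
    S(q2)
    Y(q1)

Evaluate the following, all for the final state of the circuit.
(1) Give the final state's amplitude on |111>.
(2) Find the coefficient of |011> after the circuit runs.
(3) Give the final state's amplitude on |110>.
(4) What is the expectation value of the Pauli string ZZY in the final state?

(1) The amplitude on |111> is -sqrt(2)/2. Key observation: steps 1-4 multiply out to the identity, so the circuit reduces to the remaining gates.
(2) |011> carries amplitude 0 in the final state.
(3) The amplitude on |110> is sqrt(2)*I/2.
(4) The expectation value of ZZY is 1.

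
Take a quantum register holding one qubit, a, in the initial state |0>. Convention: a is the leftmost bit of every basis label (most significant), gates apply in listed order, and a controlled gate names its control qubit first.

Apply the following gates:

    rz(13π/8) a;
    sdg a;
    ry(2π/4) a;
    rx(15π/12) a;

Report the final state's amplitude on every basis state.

After the circuit, the state carries amplitude sqrt(2)*sqrt(2 - sqrt(2))*exp(3*I*pi/16)/4 + sqrt(2)*sqrt(sqrt(2) + 2)*exp(11*I*pi/16)/4 on |0>, sqrt(2)*sqrt(2 - sqrt(2))*exp(3*I*pi/16)/4 + sqrt(2)*sqrt(sqrt(2) + 2)*exp(11*I*pi/16)/4 on |1>.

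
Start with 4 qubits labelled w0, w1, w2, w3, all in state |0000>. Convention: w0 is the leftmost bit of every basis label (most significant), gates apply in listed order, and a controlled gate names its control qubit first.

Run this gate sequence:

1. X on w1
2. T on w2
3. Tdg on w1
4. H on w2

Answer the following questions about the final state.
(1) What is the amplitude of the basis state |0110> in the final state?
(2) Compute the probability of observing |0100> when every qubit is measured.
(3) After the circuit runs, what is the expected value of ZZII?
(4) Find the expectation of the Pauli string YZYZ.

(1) The final state's coefficient on |0110> equals -sqrt(2)*exp(3*I*pi/4)/2.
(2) A full measurement returns |0100> with probability 1/2.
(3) The observable ZZII averages to -1.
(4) In the final state, YZYZ has expectation 0.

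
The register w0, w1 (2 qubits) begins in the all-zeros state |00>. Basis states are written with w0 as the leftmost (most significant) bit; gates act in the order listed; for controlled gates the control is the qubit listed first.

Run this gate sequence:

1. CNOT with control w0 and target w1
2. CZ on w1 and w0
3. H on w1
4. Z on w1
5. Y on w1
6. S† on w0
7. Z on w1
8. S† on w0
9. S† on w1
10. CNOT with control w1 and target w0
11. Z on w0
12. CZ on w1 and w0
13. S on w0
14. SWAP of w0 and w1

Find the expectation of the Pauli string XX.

The expectation value of XX is -1.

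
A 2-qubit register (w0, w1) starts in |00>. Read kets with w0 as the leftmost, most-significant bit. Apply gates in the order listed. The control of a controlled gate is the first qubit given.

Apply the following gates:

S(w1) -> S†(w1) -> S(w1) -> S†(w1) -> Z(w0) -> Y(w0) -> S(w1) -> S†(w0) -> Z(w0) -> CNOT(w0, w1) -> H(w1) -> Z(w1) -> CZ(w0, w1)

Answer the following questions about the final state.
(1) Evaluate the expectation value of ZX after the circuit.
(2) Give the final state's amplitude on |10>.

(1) The expectation value of ZX is 1. Key observation: gates 1-4 undo each other exactly, leaving only the rest of the circuit to track.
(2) The amplitude on |10> is -sqrt(2)/2.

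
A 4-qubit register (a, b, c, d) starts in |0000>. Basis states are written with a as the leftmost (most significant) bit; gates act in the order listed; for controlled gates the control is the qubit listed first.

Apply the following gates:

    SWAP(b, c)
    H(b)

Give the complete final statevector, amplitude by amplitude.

The resulting statevector has amplitude sqrt(2)/2 on |0000>, sqrt(2)/2 on |0100>, and 0 on every other basis state.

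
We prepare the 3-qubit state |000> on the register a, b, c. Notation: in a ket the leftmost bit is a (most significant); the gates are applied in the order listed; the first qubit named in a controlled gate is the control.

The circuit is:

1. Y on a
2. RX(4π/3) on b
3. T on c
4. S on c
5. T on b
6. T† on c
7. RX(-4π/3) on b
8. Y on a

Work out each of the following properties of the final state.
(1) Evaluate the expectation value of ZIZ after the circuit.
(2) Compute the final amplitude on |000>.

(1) In the final state, ZIZ has expectation 1.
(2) |000> carries amplitude 1/4 + 3*exp(I*pi/4)/4 in the final state.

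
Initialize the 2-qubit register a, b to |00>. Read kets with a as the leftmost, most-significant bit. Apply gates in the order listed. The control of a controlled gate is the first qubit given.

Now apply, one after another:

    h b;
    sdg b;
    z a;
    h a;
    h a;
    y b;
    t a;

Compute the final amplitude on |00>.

The amplitude on |00> is -sqrt(2)/2.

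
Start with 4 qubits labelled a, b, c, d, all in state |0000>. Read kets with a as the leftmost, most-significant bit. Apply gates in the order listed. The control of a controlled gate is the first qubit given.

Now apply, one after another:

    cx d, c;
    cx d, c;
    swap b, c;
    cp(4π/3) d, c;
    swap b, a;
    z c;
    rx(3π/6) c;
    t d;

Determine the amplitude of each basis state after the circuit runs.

The resulting statevector has amplitude sqrt(2)/2 on |0000>, -sqrt(2)*I/2 on |0010>, and 0 on every other basis state. Key observation: steps 1-2 multiply out to the identity, so the circuit reduces to the remaining gates.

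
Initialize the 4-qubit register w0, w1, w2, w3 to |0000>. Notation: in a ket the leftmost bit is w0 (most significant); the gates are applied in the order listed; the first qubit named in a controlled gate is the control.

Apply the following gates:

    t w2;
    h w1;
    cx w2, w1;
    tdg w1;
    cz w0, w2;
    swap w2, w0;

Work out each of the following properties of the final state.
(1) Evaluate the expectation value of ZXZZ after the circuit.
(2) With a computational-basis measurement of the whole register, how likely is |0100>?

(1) In the final state, ZXZZ has expectation sqrt(2)/2.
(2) The probability of measuring |0100> is 1/2.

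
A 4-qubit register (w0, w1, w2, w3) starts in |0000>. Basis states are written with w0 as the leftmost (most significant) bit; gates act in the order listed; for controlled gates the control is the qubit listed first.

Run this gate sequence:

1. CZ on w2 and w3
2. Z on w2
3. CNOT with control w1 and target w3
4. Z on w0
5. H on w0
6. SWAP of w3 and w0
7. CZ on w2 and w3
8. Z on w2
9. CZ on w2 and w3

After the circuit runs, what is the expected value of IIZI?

The observable IIZI averages to 1.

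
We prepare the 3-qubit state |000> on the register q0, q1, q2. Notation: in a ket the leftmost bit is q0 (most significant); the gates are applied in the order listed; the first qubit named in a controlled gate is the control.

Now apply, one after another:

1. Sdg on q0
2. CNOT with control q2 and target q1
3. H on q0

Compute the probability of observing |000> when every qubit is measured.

A full measurement returns |000> with probability 1/2.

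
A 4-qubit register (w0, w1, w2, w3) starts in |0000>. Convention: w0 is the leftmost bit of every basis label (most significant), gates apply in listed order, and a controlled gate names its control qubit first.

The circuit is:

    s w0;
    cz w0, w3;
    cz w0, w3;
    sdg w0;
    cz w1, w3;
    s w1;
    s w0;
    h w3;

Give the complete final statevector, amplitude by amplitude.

After the circuit, the state carries amplitude sqrt(2)/2 on |0000>, sqrt(2)/2 on |0001>, and 0 on every other basis state. Key observation: the block from step 1 through step 4 cancels to the identity and can be dropped.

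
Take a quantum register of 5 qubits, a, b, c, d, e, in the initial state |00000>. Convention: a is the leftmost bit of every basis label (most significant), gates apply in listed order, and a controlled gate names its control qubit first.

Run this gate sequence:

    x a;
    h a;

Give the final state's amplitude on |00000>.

|00000> carries amplitude sqrt(2)/2 in the final state.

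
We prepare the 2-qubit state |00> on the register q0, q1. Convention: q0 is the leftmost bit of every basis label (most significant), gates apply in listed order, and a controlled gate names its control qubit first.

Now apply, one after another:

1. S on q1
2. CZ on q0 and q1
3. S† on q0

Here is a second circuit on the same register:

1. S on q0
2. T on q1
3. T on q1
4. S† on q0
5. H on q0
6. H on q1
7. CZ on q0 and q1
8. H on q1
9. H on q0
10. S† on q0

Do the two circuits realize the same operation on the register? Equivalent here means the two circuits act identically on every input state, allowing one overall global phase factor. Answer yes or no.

No: there is an input state on which the two circuits produce genuinely different outputs (not merely differing by a phase).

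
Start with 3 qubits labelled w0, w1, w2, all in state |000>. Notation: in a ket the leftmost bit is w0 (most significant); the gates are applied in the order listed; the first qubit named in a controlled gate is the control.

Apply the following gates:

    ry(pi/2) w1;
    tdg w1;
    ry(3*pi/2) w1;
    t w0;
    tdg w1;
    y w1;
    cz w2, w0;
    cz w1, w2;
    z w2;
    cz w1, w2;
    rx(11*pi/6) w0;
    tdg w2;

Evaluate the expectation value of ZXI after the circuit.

The observable ZXI averages to sqrt(3)/4.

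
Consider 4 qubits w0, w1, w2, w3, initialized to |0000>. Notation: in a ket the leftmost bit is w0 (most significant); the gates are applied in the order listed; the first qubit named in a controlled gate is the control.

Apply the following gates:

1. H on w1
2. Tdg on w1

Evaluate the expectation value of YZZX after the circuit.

The expectation value of YZZX is 0.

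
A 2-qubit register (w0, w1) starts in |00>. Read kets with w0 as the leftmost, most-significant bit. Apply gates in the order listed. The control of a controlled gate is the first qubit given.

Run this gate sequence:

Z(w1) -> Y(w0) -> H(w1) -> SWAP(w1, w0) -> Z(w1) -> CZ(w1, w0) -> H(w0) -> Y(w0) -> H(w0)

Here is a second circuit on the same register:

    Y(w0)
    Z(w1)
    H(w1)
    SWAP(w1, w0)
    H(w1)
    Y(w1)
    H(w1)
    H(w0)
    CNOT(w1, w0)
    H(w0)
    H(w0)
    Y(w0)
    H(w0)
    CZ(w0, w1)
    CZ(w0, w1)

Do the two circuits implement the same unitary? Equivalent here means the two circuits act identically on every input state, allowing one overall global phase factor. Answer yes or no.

No: there is an input state on which the two circuits produce genuinely different outputs (not merely differing by a phase).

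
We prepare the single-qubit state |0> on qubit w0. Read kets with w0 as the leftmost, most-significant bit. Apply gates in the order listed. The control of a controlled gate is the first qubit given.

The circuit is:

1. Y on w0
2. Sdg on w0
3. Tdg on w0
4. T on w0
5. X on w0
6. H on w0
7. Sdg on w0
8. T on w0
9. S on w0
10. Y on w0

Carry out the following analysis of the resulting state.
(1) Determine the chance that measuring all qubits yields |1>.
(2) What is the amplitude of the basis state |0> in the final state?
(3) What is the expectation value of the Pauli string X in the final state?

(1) The probability of measuring |1> is 1/2.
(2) The amplitude on |0> is -sqrt(2)*exp(3*I*pi/4)/2.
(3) The observable X averages to -sqrt(2)/2.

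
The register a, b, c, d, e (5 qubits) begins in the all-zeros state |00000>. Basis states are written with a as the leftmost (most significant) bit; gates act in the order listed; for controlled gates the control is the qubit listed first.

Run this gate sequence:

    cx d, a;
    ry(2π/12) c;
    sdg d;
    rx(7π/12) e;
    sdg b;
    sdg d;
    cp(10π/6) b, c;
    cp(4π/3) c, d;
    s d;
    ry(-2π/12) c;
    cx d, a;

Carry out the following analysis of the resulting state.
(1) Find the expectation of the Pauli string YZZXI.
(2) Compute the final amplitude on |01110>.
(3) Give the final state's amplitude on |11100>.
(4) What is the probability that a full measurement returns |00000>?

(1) The observable YZZXI averages to 0.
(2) The amplitude on |01110> is 0.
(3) The final state's coefficient on |11100> equals 0.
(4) The probability of measuring |00000> is -sqrt(6)/8 + sqrt(2)/8 + 1/2.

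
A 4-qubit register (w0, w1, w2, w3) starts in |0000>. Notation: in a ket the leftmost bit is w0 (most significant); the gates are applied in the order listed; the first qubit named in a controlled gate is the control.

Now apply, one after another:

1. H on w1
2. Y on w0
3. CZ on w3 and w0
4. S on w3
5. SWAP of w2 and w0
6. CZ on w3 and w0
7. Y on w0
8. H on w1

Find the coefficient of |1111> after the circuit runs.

|1111> carries amplitude 0 in the final state.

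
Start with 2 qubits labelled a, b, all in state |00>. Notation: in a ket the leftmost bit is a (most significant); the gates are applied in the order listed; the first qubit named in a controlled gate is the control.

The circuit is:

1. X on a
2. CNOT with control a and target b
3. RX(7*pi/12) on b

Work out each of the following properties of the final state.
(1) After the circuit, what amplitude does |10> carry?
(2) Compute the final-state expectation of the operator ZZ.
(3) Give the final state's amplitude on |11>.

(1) The final state's coefficient on |10> equals -I*sqrt(sqrt(2) + 2)/4 - I*sqrt(6 - 3*sqrt(2))/4.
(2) In the final state, ZZ has expectation -sqrt(6)/4 + sqrt(2)/4.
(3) The final state's coefficient on |11> equals -sqrt(2 - sqrt(2))/4 + sqrt(3*sqrt(2) + 6)/4.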